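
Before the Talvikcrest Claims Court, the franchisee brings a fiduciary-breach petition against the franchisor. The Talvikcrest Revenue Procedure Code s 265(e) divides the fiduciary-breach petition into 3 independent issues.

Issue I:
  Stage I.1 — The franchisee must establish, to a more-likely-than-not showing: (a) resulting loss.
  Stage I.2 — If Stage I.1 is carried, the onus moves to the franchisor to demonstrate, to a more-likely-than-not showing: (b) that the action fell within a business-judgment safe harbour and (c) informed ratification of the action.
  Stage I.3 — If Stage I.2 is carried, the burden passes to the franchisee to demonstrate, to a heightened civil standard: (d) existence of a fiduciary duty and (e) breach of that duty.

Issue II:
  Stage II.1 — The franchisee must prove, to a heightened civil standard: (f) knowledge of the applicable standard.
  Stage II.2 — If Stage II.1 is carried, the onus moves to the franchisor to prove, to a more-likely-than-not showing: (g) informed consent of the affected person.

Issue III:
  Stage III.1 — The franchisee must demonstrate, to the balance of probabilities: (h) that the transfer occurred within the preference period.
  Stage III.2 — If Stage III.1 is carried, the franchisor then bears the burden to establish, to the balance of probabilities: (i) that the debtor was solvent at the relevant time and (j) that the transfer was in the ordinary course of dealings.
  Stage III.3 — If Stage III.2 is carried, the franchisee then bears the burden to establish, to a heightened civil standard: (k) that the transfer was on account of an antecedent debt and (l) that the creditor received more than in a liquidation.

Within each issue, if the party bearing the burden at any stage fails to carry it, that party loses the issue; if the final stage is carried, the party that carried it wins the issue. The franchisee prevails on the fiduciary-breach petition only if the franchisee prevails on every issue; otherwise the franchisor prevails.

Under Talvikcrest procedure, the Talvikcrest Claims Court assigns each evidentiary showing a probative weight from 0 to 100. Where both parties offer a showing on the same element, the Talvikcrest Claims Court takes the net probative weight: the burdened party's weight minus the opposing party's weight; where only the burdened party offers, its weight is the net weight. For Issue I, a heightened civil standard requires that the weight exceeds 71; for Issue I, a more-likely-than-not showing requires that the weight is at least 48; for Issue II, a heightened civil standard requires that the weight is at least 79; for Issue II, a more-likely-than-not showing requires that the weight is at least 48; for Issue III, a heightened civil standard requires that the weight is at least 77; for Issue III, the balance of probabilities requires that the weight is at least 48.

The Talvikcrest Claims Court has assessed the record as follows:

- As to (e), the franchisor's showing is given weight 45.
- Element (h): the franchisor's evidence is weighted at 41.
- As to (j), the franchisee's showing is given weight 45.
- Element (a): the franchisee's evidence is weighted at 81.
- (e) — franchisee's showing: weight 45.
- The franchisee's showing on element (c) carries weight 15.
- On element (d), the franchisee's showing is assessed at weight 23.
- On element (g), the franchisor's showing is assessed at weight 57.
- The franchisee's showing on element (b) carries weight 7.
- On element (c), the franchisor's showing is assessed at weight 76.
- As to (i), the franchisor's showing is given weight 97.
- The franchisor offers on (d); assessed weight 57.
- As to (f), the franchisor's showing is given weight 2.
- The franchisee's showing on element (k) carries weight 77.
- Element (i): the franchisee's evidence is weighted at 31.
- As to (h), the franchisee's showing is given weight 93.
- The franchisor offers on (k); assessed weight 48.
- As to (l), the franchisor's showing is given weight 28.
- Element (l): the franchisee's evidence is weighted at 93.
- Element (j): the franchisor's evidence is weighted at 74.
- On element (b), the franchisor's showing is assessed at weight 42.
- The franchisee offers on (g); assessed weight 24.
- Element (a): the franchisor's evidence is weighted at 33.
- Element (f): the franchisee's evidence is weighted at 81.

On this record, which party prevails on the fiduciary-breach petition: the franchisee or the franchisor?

franchisee

— Issue I —
Stage I.1 — burden on franchisee; standard: a more-likely-than-not showing (weight is at least 48).
    (a): 81 − 33 = 48 ≥ 48 [met]
  All elements met. The burden passes to the franchisor.
Stage I.2 — burden on franchisor; standard: a more-likely-than-not showing (weight is at least 48).
    (b): 42 − 7 = 35 < 48 [not met]
    (c): 76 − 15 = 61 ≥ 48 [met]
  Stage I.2 not carried; the franchisor fails its burden.
The franchisee prevails on this issue.
— Issue II —
At Stage II.1 the franchisee must meet a heightened civil standard (weight is at least 79): on (f) the weight is 81 less the opposing 2 gives net 79, ≥ 79, so (f) meets the standard.
  Stage II.1 is satisfied; the onus moves to the franchisor.
At Stage II.2 the franchisor must meet a more-likely-than-not showing (weight is at least 48): on (g) the weight is 57 less the opposing 24 gives net 33, < 48, so (g) does not meet the standard.
  Not every element is met, so the franchisor fails to carry Stage II.2.
The analysis ends at Stage II.2; the franchisee prevails on this issue.
— Issue III —
At Stage III.1 the franchisee must meet the balance of probabilities (weight is at least 48): on (h) the weight is 93 less the opposing 41 gives net 52, which does reach 48, so (h) meets the standard.
  Stage III.1 is satisfied; the onus moves to the franchisor.
At Stage III.2 the franchisor must meet the balance of probabilities (weight is at least 48): on (i) the weight is 97 less the opposing 31 gives net 66, which does reach 48, so (i) meets the standard; on (j) the weight is 74 less the opposing 45 gives net 29, which does not reach 48, so (j) does not meet the standard.
  Stage III.2 not carried; the franchisor fails its burden.
The franchisee prevails on this issue.
Per-issue: Issue I → franchisee; Issue II → franchisee; Issue III → franchisee. The franchisee must prevail on every issue; overall, the franchisee prevails.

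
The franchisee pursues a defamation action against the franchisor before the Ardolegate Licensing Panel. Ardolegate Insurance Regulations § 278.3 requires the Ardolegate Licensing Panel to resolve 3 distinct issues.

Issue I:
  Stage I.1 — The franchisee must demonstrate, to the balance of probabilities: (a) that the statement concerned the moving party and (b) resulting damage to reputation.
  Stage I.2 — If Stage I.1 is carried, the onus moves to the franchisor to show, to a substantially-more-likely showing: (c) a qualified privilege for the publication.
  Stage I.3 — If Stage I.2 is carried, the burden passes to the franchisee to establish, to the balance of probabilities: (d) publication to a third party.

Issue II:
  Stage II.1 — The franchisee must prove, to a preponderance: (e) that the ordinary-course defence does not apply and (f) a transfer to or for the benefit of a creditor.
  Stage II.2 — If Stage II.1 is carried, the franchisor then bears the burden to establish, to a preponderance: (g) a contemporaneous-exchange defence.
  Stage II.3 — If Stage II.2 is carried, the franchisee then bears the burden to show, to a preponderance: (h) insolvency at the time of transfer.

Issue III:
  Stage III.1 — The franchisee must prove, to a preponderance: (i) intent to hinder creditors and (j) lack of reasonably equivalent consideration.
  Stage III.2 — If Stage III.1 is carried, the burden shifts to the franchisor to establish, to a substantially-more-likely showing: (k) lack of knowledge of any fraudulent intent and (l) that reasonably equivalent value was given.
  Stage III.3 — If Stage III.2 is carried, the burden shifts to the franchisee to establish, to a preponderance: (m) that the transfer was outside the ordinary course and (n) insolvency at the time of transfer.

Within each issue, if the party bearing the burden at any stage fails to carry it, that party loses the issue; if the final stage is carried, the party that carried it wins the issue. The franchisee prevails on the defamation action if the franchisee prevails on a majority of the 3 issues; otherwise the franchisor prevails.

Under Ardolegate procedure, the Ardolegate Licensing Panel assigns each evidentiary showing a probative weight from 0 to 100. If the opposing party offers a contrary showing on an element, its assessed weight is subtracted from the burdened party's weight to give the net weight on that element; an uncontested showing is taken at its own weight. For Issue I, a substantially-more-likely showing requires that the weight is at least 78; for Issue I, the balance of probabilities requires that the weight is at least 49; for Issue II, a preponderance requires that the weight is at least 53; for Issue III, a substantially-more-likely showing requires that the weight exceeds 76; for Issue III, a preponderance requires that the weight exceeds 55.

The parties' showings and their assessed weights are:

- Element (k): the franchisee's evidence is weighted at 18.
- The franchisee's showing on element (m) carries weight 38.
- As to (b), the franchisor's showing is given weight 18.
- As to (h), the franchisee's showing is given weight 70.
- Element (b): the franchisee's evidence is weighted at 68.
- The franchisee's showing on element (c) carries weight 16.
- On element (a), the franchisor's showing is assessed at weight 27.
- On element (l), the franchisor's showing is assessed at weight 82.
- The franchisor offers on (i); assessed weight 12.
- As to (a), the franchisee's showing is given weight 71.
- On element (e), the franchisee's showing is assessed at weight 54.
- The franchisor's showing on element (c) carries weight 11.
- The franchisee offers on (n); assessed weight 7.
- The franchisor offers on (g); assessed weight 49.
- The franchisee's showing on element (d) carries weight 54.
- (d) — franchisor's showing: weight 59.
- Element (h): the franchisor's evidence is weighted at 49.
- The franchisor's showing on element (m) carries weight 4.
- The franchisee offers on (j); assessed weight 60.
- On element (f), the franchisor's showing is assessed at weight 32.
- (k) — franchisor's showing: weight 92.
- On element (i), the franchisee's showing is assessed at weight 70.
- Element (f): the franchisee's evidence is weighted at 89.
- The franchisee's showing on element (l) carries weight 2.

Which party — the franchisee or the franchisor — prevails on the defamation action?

— Issue I —
Stage I.1 (franchisee, the balance of probabilities, weight is at least 49): (a) net 71−27=44 < 49 — fails; (b) net 68−18=50 ≥ 49 — meets.
  Not every element is met, so the franchisee fails to carry Stage I.1.
So the franchisor prevails on this issue.
— Issue II —
At Stage II.1 the franchisee must meet a preponderance (weight is at least 53): on (e) the weight is 54, ≥ 53, so (e) meets the standard; on (f) the weight is 89 less the opposing 32 gives net 57, ≥ 53, so (f) meets the standard.
  Stage II.1 carried; the burden shifts to the franchisor.
At Stage II.2 the franchisor must meet a preponderance (weight is at least 53): on (g) the weight is 49, which does not reach 53, so (g) does not meet the standard.
  The franchisor does not carry Stage II.2.
The franchisee prevails on this issue.
— Issue III —
Stage III.1 — burden on franchisee; standard: a preponderance (weight exceeds 55).
    (i): 70 − 12 = 58 > 55 [met]
    (j): 60 > 55 [met]
  Stage III.1 carried; the burden shifts to the franchisor.
Stage III.2 — burden on franchisor; standard: a substantially-more-likely showing (weight exceeds 76).
    (k): 92 − 18 = 74 ≤ 76 [not met]
    (l): 82 − 2 = 80 > 76 [met]
  The franchisor does not carry Stage III.2.
The analysis ends at Stage III.2; the franchisee prevails on this issue.
Per-issue: Issue I → franchisor; Issue II → franchisee; Issue III → franchisee. The franchisee must prevail on a majority of issues; overall, the franchisee prevails.

franchisee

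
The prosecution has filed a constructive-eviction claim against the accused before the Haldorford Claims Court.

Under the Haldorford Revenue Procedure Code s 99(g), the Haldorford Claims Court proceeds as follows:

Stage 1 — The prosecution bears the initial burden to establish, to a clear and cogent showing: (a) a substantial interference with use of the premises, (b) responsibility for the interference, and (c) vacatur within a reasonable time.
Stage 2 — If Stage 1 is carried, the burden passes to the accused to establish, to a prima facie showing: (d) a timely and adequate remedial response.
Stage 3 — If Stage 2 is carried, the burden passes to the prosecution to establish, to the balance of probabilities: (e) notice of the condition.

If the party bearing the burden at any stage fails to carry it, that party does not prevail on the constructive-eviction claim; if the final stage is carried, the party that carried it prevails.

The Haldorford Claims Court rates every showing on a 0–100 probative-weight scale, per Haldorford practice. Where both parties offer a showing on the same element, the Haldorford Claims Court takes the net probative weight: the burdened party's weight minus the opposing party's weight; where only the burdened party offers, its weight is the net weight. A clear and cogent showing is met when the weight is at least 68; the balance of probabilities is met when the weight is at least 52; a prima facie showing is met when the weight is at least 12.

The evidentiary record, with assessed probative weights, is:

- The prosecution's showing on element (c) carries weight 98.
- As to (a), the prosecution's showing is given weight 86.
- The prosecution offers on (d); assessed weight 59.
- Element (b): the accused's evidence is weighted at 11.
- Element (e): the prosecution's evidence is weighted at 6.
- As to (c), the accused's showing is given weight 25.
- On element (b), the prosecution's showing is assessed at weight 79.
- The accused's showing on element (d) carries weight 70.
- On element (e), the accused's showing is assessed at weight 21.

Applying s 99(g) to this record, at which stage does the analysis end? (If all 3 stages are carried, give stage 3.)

stage 2

Stage 1 (prosecution, a clear and cogent showing, weight is at least 68): (a) 86 ≥ 68 — meets; (b) net 79−11=68 ≥ 68 — meets; (c) net 98−25=73 ≥ 68 — meets.
  Stage 1 is satisfied; the onus moves to the accused.
Stage 2 (accused, a prima facie showing, weight is at least 12): (d) net 70−59=11 < 12 — fails.
  Not every element is met, so the accused fails to carry Stage 2.
So the prosecution prevails.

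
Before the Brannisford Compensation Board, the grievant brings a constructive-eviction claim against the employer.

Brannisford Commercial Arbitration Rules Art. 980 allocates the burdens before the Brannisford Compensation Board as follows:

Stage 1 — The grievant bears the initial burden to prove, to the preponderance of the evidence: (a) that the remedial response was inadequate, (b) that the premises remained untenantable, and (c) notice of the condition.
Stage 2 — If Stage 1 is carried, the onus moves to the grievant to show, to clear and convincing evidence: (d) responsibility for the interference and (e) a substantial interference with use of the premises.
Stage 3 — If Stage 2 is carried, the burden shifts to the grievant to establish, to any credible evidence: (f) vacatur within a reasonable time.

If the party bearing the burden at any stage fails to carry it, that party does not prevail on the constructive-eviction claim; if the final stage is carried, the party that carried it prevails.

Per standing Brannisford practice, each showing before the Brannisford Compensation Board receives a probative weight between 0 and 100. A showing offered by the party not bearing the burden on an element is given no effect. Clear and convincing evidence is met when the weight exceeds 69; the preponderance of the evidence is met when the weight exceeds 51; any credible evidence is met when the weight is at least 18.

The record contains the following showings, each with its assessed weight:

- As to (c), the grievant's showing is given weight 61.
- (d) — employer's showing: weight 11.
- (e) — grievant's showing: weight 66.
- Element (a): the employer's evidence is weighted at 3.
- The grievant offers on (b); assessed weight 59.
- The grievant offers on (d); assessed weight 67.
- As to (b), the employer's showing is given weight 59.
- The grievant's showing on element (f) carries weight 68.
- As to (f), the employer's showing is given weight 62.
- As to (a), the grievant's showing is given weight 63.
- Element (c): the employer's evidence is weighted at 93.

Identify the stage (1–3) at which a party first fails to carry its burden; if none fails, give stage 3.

Stage 1 — burden on grievant; standard: the preponderance of the evidence (weight exceeds 51).
    (a): 63 (employer's 3 disregarded) > 51 [met]
    (b): 59 (employer's 59 disregarded) > 51 [met]
    (c): 61 (employer's 93 disregarded) > 51 [met]
  All elements met. The grievant retains the burden for Stage 2.
Stage 2 — burden on grievant; standard: clear and convincing evidence (weight exceeds 69).
    (d): 67 (employer's 11 disregarded) ≤ 69 [not met]
    (e): 66 ≤ 69 [not met]
  The grievant does not carry Stage 2.
The analysis ends at Stage 2; the employer prevails.

stage 2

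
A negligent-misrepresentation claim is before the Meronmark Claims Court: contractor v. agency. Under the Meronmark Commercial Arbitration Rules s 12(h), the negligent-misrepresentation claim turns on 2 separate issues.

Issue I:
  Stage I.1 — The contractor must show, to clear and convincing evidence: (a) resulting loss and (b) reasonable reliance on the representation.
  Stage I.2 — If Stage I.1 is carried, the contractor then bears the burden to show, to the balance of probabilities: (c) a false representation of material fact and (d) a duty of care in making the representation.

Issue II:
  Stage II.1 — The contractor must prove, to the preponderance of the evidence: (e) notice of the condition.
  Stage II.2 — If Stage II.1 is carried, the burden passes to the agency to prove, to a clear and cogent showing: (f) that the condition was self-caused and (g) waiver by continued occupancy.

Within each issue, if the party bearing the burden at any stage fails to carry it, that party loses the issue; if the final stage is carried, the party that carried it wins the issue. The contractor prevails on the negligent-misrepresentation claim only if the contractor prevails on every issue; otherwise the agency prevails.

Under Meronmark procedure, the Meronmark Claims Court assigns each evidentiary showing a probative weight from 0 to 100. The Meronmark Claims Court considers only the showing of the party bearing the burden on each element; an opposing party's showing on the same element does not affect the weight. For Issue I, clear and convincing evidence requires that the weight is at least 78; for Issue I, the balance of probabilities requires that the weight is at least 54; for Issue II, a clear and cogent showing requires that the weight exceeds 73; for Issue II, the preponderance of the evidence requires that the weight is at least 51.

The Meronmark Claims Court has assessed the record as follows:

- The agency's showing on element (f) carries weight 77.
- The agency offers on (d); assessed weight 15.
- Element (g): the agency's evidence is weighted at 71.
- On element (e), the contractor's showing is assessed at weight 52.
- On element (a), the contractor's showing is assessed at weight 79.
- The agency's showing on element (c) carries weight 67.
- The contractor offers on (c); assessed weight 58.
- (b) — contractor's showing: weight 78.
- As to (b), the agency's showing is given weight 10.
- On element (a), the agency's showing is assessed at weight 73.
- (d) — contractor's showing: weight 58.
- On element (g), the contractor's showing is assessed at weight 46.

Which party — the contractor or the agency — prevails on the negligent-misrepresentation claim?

— Issue I —
Stage I.1 (contractor, clear and convincing evidence, weight is at least 78): (a) 79 (agency's 73 disregarded) ≥ 78 — meets; (b) 78 (agency's 10 disregarded) ≥ 78 — meets.
  All elements met. The contractor retains the burden for Stage I.2.
Stage I.2 (contractor, the balance of probabilities, weight is at least 54): (c) 58 (agency's 67 disregarded) ≥ 54 — meets; (d) 58 (agency's 15 disregarded) ≥ 54 — meets.
  Stage I.2 carried; the final stage is satisfied.
All stages carried — the contractor prevails on this issue.
— Issue II —
Stage II.1 — burden on contractor; standard: the preponderance of the evidence (weight is at least 51).
    (e): 52 ≥ 51 [met]
  Stage II.1 is satisfied; the onus moves to the agency.
Stage II.2 — burden on agency; standard: a clear and cogent showing (weight exceeds 73).
    (f): 77 > 73 [met]
    (g): 71 (contractor's 46 disregarded) ≤ 73 [not met]
  Not every element is met, so the agency fails to carry Stage II.2.
The contractor prevails on this issue.
Per-issue: Issue I → contractor; Issue II → contractor. The contractor must prevail on every issue; overall, the contractor prevails.

contractor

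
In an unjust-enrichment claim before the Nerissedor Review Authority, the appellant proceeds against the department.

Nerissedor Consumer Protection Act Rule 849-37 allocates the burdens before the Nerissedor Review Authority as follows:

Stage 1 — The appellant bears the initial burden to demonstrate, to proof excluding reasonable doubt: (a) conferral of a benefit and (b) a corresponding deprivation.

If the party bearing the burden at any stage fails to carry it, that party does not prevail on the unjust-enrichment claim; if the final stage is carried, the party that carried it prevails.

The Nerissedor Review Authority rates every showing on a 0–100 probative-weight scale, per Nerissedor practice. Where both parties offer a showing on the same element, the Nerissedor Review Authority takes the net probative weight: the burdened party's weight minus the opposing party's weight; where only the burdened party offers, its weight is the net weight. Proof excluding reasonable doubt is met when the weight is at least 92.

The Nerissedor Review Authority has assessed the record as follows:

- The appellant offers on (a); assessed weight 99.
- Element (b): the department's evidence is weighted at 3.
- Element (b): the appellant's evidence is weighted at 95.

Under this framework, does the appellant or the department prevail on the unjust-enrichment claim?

appellant

Stage 1 (appellant, proof excluding reasonable doubt, weight is at least 92): (a) 99 ≥ 92 — meets; (b) net 95−3=92 ≥ 92 — meets.
  The appellant carries the last stage.
All stages carried — the appellant prevails.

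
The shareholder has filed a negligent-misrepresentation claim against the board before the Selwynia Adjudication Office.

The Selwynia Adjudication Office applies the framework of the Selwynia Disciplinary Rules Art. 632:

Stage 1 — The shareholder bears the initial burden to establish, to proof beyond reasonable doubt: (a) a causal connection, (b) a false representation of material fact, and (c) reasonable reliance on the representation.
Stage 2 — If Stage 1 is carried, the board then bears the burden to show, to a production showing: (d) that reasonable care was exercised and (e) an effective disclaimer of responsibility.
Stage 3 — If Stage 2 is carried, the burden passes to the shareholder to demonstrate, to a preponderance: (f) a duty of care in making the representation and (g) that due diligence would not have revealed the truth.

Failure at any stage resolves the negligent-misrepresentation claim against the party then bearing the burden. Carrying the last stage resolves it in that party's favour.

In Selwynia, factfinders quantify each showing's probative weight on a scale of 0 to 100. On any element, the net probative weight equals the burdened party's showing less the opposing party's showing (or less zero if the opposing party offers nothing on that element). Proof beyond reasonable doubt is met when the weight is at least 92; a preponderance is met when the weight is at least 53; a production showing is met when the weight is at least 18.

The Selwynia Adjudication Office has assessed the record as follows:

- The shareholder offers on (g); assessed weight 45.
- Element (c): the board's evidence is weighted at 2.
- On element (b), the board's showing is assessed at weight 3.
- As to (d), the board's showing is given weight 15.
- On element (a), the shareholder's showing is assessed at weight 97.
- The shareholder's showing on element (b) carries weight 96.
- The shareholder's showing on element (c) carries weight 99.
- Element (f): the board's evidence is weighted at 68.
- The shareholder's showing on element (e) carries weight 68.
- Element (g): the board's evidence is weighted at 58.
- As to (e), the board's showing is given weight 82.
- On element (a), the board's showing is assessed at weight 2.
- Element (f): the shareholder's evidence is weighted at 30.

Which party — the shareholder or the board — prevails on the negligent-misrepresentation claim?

shareholder

Stage 1 — burden on shareholder; standard: proof beyond reasonable doubt (weight is at least 92).
    (a): 97 − 2 = 95 ≥ 92 [met]
    (b): 96 − 3 = 93 ≥ 92 [met]
    (c): 99 − 2 = 97 ≥ 92 [met]
  Stage 1 carried; the burden shifts to the board.
Stage 2 — burden on board; standard: a production showing (weight is at least 18).
    (d): 15 < 18 [not met]
    (e): 82 − 68 = 14 < 18 [not met]
  The board does not carry Stage 2.
So the shareholder prevails.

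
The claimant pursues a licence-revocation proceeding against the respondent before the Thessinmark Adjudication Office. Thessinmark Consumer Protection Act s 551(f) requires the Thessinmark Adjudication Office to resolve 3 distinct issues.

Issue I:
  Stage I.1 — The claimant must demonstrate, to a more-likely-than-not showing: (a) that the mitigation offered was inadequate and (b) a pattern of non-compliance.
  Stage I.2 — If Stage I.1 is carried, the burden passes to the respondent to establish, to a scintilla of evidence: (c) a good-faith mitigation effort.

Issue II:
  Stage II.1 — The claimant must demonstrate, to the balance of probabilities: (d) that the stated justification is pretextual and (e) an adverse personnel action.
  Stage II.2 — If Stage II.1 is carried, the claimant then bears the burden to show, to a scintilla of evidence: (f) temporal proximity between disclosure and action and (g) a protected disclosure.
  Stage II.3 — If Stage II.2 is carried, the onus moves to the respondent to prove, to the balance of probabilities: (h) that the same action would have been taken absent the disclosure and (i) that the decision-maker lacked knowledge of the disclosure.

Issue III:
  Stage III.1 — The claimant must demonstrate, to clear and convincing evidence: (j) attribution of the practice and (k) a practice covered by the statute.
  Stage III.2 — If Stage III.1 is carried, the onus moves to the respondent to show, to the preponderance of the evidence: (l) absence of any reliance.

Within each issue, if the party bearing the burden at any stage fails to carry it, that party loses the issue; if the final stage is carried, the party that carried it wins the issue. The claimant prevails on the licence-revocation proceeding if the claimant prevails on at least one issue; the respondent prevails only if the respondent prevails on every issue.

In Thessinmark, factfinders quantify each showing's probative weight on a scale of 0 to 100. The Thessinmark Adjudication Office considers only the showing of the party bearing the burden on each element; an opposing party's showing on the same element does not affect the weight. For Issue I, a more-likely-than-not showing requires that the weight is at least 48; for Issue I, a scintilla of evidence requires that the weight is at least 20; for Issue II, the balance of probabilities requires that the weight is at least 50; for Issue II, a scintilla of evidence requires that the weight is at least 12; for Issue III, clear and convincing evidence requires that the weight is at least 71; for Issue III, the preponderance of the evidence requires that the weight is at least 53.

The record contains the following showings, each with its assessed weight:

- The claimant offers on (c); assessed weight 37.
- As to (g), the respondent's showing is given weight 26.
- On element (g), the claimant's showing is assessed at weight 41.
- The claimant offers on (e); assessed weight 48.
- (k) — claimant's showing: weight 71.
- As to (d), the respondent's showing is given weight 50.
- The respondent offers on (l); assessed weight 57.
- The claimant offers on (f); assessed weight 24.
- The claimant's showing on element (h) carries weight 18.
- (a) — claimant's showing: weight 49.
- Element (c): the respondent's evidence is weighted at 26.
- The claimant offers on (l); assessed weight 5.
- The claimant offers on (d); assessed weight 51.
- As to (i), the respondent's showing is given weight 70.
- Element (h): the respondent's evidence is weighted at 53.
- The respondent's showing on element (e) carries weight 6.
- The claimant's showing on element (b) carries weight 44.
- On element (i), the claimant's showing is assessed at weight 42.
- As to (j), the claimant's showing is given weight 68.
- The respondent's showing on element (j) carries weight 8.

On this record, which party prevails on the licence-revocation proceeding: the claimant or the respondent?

respondent

— Issue I —
Stage I.1 — burden on claimant; standard: a more-likely-than-not showing (weight is at least 48).
    (a): 49 ≥ 48 [met]
    (b): 44 < 48 [not met]
  The claimant does not carry Stage I.1.
So the respondent prevails on this issue.
— Issue II —
Stage II.1 — burden on claimant; standard: the balance of probabilities (weight is at least 50).
    (d): 51 (respondent's 50 disregarded) ≥ 50 [met]
    (e): 48 (respondent's 6 disregarded) < 50 [not met]
  Not every element is met, so the claimant fails to carry Stage II.1.
So the respondent prevails on this issue.
— Issue III —
Stage III.1 — burden on claimant; standard: clear and convincing evidence (weight is at least 71).
    (j): 68 (respondent's 8 disregarded) < 71 [not met]
    (k): 71 ≥ 71 [met]
  The claimant does not carry Stage III.1.
The analysis ends at Stage III.1; the respondent prevails on this issue.
Per-issue: Issue I → respondent; Issue II → respondent; Issue III → respondent. The claimant must prevail on at least one issue; overall, the respondent prevails.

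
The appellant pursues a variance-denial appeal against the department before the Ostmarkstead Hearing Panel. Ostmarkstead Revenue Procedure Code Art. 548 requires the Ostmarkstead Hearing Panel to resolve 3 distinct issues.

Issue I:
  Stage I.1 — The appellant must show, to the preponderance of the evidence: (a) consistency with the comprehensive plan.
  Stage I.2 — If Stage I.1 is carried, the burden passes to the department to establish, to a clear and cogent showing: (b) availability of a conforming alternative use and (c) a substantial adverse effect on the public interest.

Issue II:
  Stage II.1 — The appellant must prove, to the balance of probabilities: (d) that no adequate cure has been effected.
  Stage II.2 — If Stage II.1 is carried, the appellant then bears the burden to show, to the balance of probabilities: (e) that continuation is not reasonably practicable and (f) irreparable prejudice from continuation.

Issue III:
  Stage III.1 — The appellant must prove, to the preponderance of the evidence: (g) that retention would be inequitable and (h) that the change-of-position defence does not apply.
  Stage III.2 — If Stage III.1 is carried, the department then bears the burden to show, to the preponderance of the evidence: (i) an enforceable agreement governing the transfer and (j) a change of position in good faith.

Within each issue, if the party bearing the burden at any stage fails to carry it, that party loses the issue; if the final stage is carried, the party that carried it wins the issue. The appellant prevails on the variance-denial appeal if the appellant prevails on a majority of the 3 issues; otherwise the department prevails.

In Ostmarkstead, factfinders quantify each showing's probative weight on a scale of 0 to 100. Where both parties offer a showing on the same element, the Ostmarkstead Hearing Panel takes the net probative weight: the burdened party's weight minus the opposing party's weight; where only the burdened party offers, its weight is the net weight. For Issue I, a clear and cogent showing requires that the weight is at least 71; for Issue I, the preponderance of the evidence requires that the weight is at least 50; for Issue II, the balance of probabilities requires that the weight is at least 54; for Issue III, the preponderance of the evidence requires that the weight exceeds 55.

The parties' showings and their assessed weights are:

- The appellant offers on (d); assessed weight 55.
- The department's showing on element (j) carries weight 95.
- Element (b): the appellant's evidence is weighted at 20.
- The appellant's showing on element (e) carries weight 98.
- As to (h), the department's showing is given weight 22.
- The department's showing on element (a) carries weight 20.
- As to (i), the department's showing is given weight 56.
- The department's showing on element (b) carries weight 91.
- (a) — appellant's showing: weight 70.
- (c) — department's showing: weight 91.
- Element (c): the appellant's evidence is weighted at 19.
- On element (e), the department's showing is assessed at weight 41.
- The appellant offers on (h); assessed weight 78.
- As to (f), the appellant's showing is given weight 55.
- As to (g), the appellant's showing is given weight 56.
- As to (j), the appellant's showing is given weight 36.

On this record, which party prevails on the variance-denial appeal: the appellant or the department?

— Issue I —
Stage I.1 (appellant, the preponderance of the evidence, weight is at least 50): (a) net 70−20=50 ≥ 50 — meets.
  Stage I.1 carried; the burden shifts to the department.
Stage I.2 (department, a clear and cogent showing, weight is at least 71): (b) net 91−20=71 ≥ 71 — meets; (c) net 91−19=72 ≥ 71 — meets.
  The department carries the last stage.
Every stage carried; the department prevails on this issue.
— Issue II —
Stage II.1 — burden on appellant; standard: the balance of probabilities (weight is at least 54).
    (d): 55 ≥ 54 [met]
  Stage II.1 is satisfied; the appellant continues to bear the burden.
Stage II.2 — burden on appellant; standard: the balance of probabilities (weight is at least 54).
    (e): 98 − 41 = 57 ≥ 54 [met]
    (f): 55 ≥ 54 [met]
  The appellant carries the last stage.
All stages carried — the appellant prevails on this issue.
— Issue III —
At Stage III.1 the appellant must meet the preponderance of the evidence (weight exceeds 55): on (g) the weight is 56, > 55, so (g) meets the standard; on (h) the weight is 78 less the opposing 22 gives net 56, > 55, so (h) meets the standard.
  The appellant carries Stage III.1; the department now bears the burden.
At Stage III.2 the department must meet the preponderance of the evidence (weight exceeds 55): on (i) the weight is 56, which does exceed 55, so (i) meets the standard; on (j) the weight is 95 less the opposing 36 gives net 59, > 55, so (j) meets the standard.
  The department carries the last stage.
All stages carried — the department prevails on this issue.
Per-issue: Issue I → department; Issue II → appellant; Issue III → department. The appellant must prevail on a majority of issues; overall, the department prevails.

department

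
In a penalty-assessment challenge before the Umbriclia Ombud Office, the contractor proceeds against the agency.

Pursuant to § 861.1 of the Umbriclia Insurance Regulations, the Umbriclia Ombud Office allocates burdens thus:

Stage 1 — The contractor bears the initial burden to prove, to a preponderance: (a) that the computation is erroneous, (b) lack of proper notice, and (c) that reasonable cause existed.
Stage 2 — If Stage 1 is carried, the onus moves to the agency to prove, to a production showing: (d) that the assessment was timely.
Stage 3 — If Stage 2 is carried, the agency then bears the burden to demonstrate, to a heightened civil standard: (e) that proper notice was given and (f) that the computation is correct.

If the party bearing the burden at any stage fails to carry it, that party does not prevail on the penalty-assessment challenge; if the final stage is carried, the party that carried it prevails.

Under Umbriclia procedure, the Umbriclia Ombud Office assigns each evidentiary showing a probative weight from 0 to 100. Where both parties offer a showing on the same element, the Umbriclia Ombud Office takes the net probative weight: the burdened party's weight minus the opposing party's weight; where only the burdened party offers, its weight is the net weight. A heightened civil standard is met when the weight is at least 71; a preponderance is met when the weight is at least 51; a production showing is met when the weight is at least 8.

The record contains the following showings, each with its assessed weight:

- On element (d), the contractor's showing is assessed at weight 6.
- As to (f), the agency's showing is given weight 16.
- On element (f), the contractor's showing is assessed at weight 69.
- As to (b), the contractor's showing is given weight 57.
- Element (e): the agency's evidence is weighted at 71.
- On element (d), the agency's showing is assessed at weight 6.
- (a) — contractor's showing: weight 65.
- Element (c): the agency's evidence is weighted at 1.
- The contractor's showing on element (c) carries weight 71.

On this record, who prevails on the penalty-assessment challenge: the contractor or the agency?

Stage 1 — burden on contractor; standard: a preponderance (weight is at least 51).
    (a): 65 ≥ 51 [met]
    (b): 57 ≥ 51 [met]
    (c): 71 − 1 = 70 ≥ 51 [met]
  Stage 1 is satisfied; the onus moves to the agency.
Stage 2 — burden on agency; standard: a production showing (weight is at least 8).
    (d): 6 − 6 = 0 < 8 [not met]
  Stage 2 not carried; the agency fails its burden.
The analysis ends at Stage 2; the contractor prevails.

contractor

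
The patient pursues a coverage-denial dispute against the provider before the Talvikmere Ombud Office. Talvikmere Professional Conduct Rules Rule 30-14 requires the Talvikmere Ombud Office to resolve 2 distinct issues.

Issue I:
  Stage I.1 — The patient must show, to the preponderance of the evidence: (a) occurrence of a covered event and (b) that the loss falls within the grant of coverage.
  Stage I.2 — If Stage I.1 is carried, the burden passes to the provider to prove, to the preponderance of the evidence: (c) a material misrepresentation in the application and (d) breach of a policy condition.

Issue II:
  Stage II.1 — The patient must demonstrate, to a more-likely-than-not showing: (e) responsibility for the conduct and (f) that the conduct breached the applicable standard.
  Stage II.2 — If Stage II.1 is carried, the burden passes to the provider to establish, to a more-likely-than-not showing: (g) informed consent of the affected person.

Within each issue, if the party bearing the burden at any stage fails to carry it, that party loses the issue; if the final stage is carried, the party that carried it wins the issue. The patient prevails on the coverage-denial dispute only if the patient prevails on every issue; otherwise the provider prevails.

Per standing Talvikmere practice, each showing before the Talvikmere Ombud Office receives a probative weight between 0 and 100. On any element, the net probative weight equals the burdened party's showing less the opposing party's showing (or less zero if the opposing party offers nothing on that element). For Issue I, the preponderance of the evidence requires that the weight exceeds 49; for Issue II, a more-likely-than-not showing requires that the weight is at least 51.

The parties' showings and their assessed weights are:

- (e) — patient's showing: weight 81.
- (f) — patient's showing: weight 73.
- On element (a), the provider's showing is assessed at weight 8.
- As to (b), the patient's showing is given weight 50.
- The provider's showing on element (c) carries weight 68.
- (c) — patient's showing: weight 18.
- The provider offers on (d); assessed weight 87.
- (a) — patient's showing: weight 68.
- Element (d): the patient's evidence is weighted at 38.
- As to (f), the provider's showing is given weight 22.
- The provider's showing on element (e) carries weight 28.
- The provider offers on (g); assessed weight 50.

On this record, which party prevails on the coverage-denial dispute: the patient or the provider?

— Issue I —
At Stage I.1 the patient must meet the preponderance of the evidence (weight exceeds 49): on (a) the weight is 68 less the opposing 8 gives net 60, which does exceed 49, so (a) meets the standard; on (b) the weight is 50, > 49, so (b) meets the standard.
  The patient carries Stage I.1; the provider now bears the burden.
At Stage I.2 the provider must meet the preponderance of the evidence (weight exceeds 49): on (c) the weight is 68 less the opposing 18 gives net 50, which does exceed 49, so (c) meets the standard; on (d) the weight is 87 less the opposing 38 gives net 49, which does not exceed 49, so (d) does not meet the standard.
  The provider does not carry Stage I.2.
The patient prevails on this issue.
— Issue II —
At Stage II.1 the patient must meet a more-likely-than-not showing (weight is at least 51): on (e) the weight is 81 less the opposing 28 gives net 53, ≥ 51, so (e) meets the standard; on (f) the weight is 73 less the opposing 22 gives net 51, ≥ 51, so (f) meets the standard.
  The patient carries Stage II.1; the provider now bears the burden.
At Stage II.2 the provider must meet a more-likely-than-not showing (weight is at least 51): on (g) the weight is 50, < 51, so (g) does not meet the standard.
  Stage II.2 not carried; the provider fails its burden.
So the patient prevails on this issue.
Per-issue: Issue I → patient; Issue II → patient. The patient must prevail on every issue; overall, the patient prevails.

patient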